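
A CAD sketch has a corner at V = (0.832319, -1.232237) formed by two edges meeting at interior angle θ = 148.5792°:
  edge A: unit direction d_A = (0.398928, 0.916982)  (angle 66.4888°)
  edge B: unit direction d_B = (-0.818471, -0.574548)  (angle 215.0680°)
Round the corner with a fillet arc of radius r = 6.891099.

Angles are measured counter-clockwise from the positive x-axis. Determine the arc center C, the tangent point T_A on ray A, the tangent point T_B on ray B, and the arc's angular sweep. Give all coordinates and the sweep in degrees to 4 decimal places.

bisector direction at 140.7784° = (-0.774706,0.632321)
center distance |VC| = r/sin(θ/2) = 6.891099/sin(74.2896°) = 7.158523
C = V + |VC|·bis = (-4.7134,3.2943)
T_A = V + ((C−V)·d_A)·d_A = V + 1.9384·d_A = (1.6056,0.5452)
T_B = V + ((C−V)·d_B)·d_B = V + 1.9384·d_B = (-0.7542,-2.3459)
sweep = 180° − θ = 31.4208°

center=(-4.7134,3.2943) T_A=(1.6056,0.5452) T_B=(-0.7542,-2.3459) sweep=31.4208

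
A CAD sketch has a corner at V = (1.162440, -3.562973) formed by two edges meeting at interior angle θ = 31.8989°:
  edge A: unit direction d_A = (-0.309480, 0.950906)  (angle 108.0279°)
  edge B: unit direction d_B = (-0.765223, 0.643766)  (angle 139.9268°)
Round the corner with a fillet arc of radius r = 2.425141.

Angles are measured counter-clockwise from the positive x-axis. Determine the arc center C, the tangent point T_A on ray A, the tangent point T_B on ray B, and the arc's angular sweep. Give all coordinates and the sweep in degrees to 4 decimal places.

center=(-3.7698,3.7556) T_A=(-1.4637,4.5061) T_B=(-5.3310,1.8998) sweep=148.1011

bisector direction at 123.9774° = (-0.558865,0.829259)
center distance |VC| = r/sin(θ/2) = 2.425141/sin(15.9495°) = 8.825461
C = V + |VC|·bis = (-3.7698,3.7556)
T_A = V + ((C−V)·d_A)·d_A = V + 8.4857·d_A = (-1.4637,4.5061)
T_B = V + ((C−V)·d_B)·d_B = V + 8.4857·d_B = (-5.3310,1.8998)
sweep = 180° − θ = 148.1011°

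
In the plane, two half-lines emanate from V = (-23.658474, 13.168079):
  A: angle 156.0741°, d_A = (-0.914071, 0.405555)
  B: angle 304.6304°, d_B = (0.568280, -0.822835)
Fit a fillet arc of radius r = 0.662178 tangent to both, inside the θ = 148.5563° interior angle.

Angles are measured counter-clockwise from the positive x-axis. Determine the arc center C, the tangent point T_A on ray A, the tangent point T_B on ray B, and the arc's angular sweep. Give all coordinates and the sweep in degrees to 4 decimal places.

bisector direction at 230.3522° = (-0.638066,-0.769982)
center distance |VC| = r/sin(θ/2) = 0.662178/sin(74.2781°) = 0.687914
C = V + |VC|·bis = (-24.0974,12.6384)
T_A = V + ((C−V)·d_A)·d_A = V + 0.1864·d_A = (-23.8289,13.2437)
T_B = V + ((C−V)·d_B)·d_B = V + 0.1864·d_B = (-23.5525,13.0147)
sweep = 180° − θ = 31.4437°

center=(-24.0974,12.6384) T_A=(-23.8289,13.2437) T_B=(-23.5525,13.0147) sweep=31.4437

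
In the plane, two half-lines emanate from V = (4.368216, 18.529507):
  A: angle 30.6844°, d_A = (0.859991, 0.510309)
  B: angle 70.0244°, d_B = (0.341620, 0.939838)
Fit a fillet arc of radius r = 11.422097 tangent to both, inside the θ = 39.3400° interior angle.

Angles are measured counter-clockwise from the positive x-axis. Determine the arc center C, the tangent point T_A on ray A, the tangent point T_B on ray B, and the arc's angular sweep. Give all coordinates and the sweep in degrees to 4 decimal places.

center=(26.0191,44.6585) T_A=(31.8478,34.8356) T_B=(15.2841,48.5605) sweep=140.6600

bisector direction at 50.3544° = (0.638037,0.770006)
center distance |VC| = r/sin(θ/2) = 11.422097/sin(19.6700°) = 33.933513
C = V + |VC|·bis = (26.0191,44.6585)
T_A = V + ((C−V)·d_A)·d_A = V + 31.9534·d_A = (31.8478,34.8356)
T_B = V + ((C−V)·d_B)·d_B = V + 31.9534·d_B = (15.2841,48.5605)
sweep = 180° − θ = 140.6600°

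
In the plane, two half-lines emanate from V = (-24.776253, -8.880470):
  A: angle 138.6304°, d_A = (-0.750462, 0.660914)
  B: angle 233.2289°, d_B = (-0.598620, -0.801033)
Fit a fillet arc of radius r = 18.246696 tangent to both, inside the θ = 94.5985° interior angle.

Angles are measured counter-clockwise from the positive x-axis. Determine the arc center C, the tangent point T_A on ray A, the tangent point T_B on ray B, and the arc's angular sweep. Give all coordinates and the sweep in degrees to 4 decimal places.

center=(-49.4720,-11.4454) T_A=(-37.4125,2.2480) T_B=(-34.8558,-22.3683) sweep=85.4015

bisector direction at 185.9297° = (-0.994649,-0.103307)
center distance |VC| = r/sin(θ/2) = 18.246696/sin(47.2993°) = 24.828622
C = V + |VC|·bis = (-49.4720,-11.4454)
T_A = V + ((C−V)·d_A)·d_A = V + 16.8380·d_A = (-37.4125,2.2480)
T_B = V + ((C−V)·d_B)·d_B = V + 16.8380·d_B = (-34.8558,-22.3683)
sweep = 180° − θ = 85.4015°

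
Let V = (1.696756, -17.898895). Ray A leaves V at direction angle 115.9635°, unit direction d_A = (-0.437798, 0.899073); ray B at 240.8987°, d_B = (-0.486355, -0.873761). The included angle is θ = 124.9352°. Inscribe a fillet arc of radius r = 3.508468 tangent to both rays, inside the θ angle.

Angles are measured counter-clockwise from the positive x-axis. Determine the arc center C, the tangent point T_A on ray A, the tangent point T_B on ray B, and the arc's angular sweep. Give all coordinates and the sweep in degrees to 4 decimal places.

bisector direction at 178.4311° = (-0.999625,0.027379)
center distance |VC| = r/sin(θ/2) = 3.508468/sin(62.4676°) = 3.956549
C = V + |VC|·bis = (-2.2583,-17.7906)
T_A = V + ((C−V)·d_A)·d_A = V + 1.8289·d_A = (0.8961,-16.2546)
T_B = V + ((C−V)·d_B)·d_B = V + 1.8289·d_B = (0.8073,-19.4969)
sweep = 180° − θ = 55.0648°

center=(-2.2583,-17.7906) T_A=(0.8961,-16.2546) T_B=(0.8073,-19.4969) sweep=55.0648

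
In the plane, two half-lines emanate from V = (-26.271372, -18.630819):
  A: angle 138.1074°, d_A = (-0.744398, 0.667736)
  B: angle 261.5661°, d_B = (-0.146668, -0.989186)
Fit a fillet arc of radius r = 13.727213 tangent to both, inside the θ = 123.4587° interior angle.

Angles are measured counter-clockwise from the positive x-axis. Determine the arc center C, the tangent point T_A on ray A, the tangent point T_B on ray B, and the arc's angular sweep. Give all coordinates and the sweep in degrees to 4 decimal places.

center=(-40.9329,-23.9199) T_A=(-31.7667,-13.7014) T_B=(-27.3541,-25.9333) sweep=56.5413

bisector direction at 199.8368° = (-0.940663,-0.339341)
center distance |VC| = r/sin(θ/2) = 13.727213/sin(61.7293°) = 15.586352
C = V + |VC|·bis = (-40.9329,-23.9199)
T_A = V + ((C−V)·d_A)·d_A = V + 7.3823·d_A = (-31.7667,-13.7014)
T_B = V + ((C−V)·d_B)·d_B = V + 7.3823·d_B = (-27.3541,-25.9333)
sweep = 180° − θ = 56.5413°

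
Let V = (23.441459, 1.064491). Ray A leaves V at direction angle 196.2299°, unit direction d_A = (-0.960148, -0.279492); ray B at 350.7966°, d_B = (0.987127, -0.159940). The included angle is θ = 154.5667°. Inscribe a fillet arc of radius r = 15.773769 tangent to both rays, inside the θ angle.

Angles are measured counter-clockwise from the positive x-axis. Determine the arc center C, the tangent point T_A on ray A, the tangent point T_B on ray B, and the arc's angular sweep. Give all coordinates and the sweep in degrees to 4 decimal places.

center=(24.4324,-15.0755) T_A=(20.0237,0.0696) T_B=(26.9552,0.4952) sweep=25.4333

bisector direction at 273.5133° = (0.061279,-0.998121)
center distance |VC| = r/sin(θ/2) = 15.773769/sin(77.2833°) = 16.170419
C = V + |VC|·bis = (24.4324,-15.0755)
T_A = V + ((C−V)·d_A)·d_A = V + 3.5596·d_A = (20.0237,0.0696)
T_B = V + ((C−V)·d_B)·d_B = V + 3.5596·d_B = (26.9552,0.4952)
sweep = 180° − θ = 25.4333°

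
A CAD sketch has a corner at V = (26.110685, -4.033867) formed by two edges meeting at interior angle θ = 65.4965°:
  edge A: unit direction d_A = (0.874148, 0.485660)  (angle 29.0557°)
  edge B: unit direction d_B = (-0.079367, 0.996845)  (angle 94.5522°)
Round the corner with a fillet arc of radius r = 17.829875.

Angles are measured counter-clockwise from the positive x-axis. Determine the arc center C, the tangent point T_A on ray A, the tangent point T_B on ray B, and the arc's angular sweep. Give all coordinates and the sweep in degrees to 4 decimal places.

bisector direction at 61.8039° = (0.472490,0.881336)
center distance |VC| = r/sin(θ/2) = 17.829875/sin(32.7482°) = 32.960375
C = V + |VC|·bis = (41.6841,25.0153)
T_A = V + ((C−V)·d_A)·d_A = V + 27.7215·d_A = (50.3434,9.4294)
T_B = V + ((C−V)·d_B)·d_B = V + 27.7215·d_B = (23.9105,23.6002)
sweep = 180° − θ = 114.5035°

center=(41.6841,25.0153) T_A=(50.3434,9.4294) T_B=(23.9105,23.6002) sweep=114.5035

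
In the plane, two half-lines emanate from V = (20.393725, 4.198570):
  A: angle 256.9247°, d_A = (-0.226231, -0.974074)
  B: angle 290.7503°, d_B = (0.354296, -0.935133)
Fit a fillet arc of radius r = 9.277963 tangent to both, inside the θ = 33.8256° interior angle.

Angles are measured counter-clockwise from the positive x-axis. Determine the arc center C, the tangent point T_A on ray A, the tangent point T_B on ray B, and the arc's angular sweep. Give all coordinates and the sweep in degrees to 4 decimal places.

center=(22.5282,-27.6222) T_A=(13.4908,-25.5232) T_B=(31.2043,-24.3350) sweep=146.1744

bisector direction at 273.8375° = (0.066927,-0.997758)
center distance |VC| = r/sin(θ/2) = 9.277963/sin(16.9128°) = 31.892247
C = V + |VC|·bis = (22.5282,-27.6222)
T_A = V + ((C−V)·d_A)·d_A = V + 30.5129·d_A = (13.4908,-25.5232)
T_B = V + ((C−V)·d_B)·d_B = V + 30.5129·d_B = (31.2043,-24.3350)
sweep = 180° − θ = 146.1744°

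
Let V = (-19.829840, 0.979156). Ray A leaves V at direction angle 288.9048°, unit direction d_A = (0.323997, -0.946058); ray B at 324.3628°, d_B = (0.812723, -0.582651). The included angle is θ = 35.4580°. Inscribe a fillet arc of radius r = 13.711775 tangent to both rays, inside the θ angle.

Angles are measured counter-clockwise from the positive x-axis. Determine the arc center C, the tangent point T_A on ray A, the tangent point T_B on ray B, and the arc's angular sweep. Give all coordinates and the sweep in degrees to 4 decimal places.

bisector direction at 306.6338° = (0.596698,-0.802466)
center distance |VC| = r/sin(θ/2) = 13.711775/sin(17.7290°) = 45.028211
C = V + |VC|·bis = (7.0384,-35.1544)
T_A = V + ((C−V)·d_A)·d_A = V + 42.8897·d_A = (-5.9337,-39.5970)
T_B = V + ((C−V)·d_B)·d_B = V + 42.8897·d_B = (15.0276,-24.0106)
sweep = 180° − θ = 144.5420°

center=(7.0384,-35.1544) T_A=(-5.9337,-39.5970) T_B=(15.0276,-24.0106) sweep=144.5420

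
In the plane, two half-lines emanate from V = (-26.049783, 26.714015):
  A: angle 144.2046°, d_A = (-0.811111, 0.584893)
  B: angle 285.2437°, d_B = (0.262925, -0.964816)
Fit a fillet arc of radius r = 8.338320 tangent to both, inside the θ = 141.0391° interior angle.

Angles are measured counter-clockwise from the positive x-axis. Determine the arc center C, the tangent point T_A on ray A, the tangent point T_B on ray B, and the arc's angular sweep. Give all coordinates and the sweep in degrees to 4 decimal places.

bisector direction at 214.7242° = (-0.821904,-0.569626)
center distance |VC| = r/sin(θ/2) = 8.338320/sin(70.5195°) = 8.844628
C = V + |VC|·bis = (-33.3192,21.6759)
T_A = V + ((C−V)·d_A)·d_A = V + 2.9496·d_A = (-28.4422,28.4392)
T_B = V + ((C−V)·d_B)·d_B = V + 2.9496·d_B = (-25.2743,23.8682)
sweep = 180° − θ = 38.9609°

center=(-33.3192,21.6759) T_A=(-28.4422,28.4392) T_B=(-25.2743,23.8682) sweep=38.9609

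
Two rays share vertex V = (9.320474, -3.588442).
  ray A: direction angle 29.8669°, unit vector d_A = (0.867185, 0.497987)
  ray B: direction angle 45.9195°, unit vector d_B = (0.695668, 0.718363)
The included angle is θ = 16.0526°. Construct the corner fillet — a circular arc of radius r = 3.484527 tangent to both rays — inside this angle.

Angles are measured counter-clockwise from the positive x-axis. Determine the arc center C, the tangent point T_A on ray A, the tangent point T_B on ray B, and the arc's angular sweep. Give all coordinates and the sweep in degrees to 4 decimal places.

center=(29.0146,11.7392) T_A=(30.7498,8.7175) T_B=(26.5114,14.1633) sweep=163.9474

bisector direction at 37.8932° = (0.789157,0.614192)
center distance |VC| = r/sin(θ/2) = 3.484527/sin(8.0263°) = 24.955854
C = V + |VC|·bis = (29.0146,11.7392)
T_A = V + ((C−V)·d_A)·d_A = V + 24.7114·d_A = (30.7498,8.7175)
T_B = V + ((C−V)·d_B)·d_B = V + 24.7114·d_B = (26.5114,14.1633)
sweep = 180° − θ = 163.9474°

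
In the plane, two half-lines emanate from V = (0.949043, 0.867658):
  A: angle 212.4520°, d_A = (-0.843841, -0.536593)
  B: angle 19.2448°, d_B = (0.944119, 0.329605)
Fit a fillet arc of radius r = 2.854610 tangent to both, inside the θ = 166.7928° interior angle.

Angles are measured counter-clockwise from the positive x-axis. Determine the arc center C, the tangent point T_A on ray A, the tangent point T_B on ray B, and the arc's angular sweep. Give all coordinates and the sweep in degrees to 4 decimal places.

center=(2.2019,-1.7185) T_A=(0.6702,0.6903) T_B=(1.2610,0.9766) sweep=13.2072

bisector direction at 295.8484° = (0.435991,-0.899951)
center distance |VC| = r/sin(θ/2) = 2.854610/sin(83.3964°) = 2.873675
C = V + |VC|·bis = (2.2019,-1.7185)
T_A = V + ((C−V)·d_A)·d_A = V + 0.3305·d_A = (0.6702,0.6903)
T_B = V + ((C−V)·d_B)·d_B = V + 0.3305·d_B = (1.2610,0.9766)
sweep = 180° − θ = 13.2072°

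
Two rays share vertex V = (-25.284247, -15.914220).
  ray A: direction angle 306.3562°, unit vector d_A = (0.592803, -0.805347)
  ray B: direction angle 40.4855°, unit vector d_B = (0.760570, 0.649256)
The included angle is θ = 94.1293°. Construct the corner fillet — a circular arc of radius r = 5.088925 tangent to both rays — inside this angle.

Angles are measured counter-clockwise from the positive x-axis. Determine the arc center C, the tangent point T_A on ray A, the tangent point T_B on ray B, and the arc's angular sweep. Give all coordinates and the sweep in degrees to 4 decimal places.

center=(-18.3791,-16.7106) T_A=(-22.4775,-19.7274) T_B=(-21.6831,-12.8401) sweep=85.8707

bisector direction at 353.4209° = (0.993415,-0.114576)
center distance |VC| = r/sin(θ/2) = 5.088925/sin(47.0647°) = 6.950918
C = V + |VC|·bis = (-18.3791,-16.7106)
T_A = V + ((C−V)·d_A)·d_A = V + 4.7348·d_A = (-22.4775,-19.7274)
T_B = V + ((C−V)·d_B)·d_B = V + 4.7348·d_B = (-21.6831,-12.8401)
sweep = 180° − θ = 85.8707°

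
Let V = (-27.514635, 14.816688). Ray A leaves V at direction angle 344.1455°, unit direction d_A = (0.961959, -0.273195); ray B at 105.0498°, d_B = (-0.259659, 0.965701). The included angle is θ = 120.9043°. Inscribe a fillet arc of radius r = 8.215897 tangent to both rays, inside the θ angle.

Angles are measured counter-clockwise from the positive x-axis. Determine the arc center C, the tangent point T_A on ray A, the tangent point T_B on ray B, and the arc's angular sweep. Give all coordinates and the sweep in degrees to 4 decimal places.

center=(-20.7899,21.4477) T_A=(-23.0344,13.5443) T_B=(-28.7240,19.3143) sweep=59.0957

bisector direction at 44.5977° = (0.712055,0.702124)
center distance |VC| = r/sin(θ/2) = 8.215897/sin(60.4522°) = 9.444166
C = V + |VC|·bis = (-20.7899,21.4477)
T_A = V + ((C−V)·d_A)·d_A = V + 4.6574·d_A = (-23.0344,13.5443)
T_B = V + ((C−V)·d_B)·d_B = V + 4.6574·d_B = (-28.7240,19.3143)
sweep = 180° − θ = 59.0957°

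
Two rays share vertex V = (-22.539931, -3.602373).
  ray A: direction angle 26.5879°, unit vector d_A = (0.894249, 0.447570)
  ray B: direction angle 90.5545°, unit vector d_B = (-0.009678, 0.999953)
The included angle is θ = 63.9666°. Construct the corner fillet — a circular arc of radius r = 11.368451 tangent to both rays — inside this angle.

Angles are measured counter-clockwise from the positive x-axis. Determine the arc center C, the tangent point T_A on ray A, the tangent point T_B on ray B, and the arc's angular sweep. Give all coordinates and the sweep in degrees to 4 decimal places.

center=(-11.3482,14.7119) T_A=(-6.2600,4.5457) T_B=(-22.7161,14.6019) sweep=116.0334

bisector direction at 58.5712° = (0.521439,0.853289)
center distance |VC| = r/sin(θ/2) = 11.368451/sin(31.9833°) = 21.463188
C = V + |VC|·bis = (-11.3482,14.7119)
T_A = V + ((C−V)·d_A)·d_A = V + 18.2051·d_A = (-6.2600,4.5457)
T_B = V + ((C−V)·d_B)·d_B = V + 18.2051·d_B = (-22.7161,14.6019)
sweep = 180° − θ = 116.0334°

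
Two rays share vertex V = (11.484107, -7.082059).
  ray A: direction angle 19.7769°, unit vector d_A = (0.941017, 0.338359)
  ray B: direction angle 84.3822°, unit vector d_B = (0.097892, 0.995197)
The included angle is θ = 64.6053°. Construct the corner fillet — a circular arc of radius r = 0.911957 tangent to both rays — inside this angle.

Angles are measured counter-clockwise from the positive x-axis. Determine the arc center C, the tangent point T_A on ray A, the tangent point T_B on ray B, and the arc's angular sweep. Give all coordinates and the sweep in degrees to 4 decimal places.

center=(12.5329,-5.7358) T_A=(12.8415,-6.5940) T_B=(11.6253,-5.6466) sweep=115.3947

bisector direction at 52.0796° = (0.614567,0.788865)
center distance |VC| = r/sin(θ/2) = 0.911957/sin(32.3026°) = 1.706534
C = V + |VC|·bis = (12.5329,-5.7358)
T_A = V + ((C−V)·d_A)·d_A = V + 1.4424·d_A = (12.8415,-6.5940)
T_B = V + ((C−V)·d_B)·d_B = V + 1.4424·d_B = (11.6253,-5.6466)
sweep = 180° − θ = 115.3947°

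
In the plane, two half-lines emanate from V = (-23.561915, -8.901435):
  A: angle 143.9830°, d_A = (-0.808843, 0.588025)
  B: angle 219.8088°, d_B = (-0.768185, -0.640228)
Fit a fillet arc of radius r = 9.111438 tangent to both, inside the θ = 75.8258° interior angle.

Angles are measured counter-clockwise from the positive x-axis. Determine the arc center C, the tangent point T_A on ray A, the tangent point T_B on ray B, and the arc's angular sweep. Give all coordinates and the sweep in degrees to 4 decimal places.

center=(-38.3821,-9.3920) T_A=(-33.0243,-2.0223) T_B=(-32.5487,-16.3913) sweep=104.1742

bisector direction at 181.8959° = (-0.999453,-0.033084)
center distance |VC| = r/sin(θ/2) = 9.111438/sin(37.9129°) = 14.828298
C = V + |VC|·bis = (-38.3821,-9.3920)
T_A = V + ((C−V)·d_A)·d_A = V + 11.6987·d_A = (-33.0243,-2.0223)
T_B = V + ((C−V)·d_B)·d_B = V + 11.6987·d_B = (-32.5487,-16.3913)
sweep = 180° − θ = 104.1742°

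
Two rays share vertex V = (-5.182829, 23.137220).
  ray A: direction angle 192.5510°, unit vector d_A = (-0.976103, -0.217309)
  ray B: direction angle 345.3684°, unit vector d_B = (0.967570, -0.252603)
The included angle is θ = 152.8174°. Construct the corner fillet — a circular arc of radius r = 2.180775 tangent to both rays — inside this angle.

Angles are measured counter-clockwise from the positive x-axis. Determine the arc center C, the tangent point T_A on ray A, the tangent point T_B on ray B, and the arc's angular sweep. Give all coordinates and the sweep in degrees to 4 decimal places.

bisector direction at 268.9597° = (-0.018156,-0.999835)
center distance |VC| = r/sin(θ/2) = 2.180775/sin(76.4087°) = 2.243603
C = V + |VC|·bis = (-5.2236,20.8940)
T_A = V + ((C−V)·d_A)·d_A = V + 0.5272·d_A = (-5.6975,23.0226)
T_B = V + ((C−V)·d_B)·d_B = V + 0.5272·d_B = (-4.6727,23.0040)
sweep = 180° − θ = 27.1826°

center=(-5.2236,20.8940) T_A=(-5.6975,23.0226) T_B=(-4.6727,23.0040) sweep=27.1826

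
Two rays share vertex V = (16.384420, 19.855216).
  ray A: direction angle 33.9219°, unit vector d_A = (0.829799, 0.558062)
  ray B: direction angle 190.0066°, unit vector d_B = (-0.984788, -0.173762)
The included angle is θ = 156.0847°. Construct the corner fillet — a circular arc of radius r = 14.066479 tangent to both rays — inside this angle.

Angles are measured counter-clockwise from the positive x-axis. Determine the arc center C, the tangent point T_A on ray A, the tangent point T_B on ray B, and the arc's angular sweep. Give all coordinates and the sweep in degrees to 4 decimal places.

bisector direction at 111.9642° = (-0.374028,0.927417)
center distance |VC| = r/sin(θ/2) = 14.066479/sin(78.0423°) = 14.378477
C = V + |VC|·bis = (11.0065,33.1901)
T_A = V + ((C−V)·d_A)·d_A = V + 2.9791·d_A = (18.8564,21.5177)
T_B = V + ((C−V)·d_B)·d_B = V + 2.9791·d_B = (13.4507,19.3376)
sweep = 180° − θ = 23.9153°

center=(11.0065,33.1901) T_A=(18.8564,21.5177) T_B=(13.4507,19.3376) sweep=23.9153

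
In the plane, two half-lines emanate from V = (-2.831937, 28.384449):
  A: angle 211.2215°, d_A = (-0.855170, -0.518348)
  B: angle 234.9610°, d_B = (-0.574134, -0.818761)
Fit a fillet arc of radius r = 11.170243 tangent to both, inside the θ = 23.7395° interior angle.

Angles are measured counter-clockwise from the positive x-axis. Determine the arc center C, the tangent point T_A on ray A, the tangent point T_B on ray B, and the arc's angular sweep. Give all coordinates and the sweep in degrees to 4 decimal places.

center=(-42.4904,-8.7159) T_A=(-48.2805,0.8365) T_B=(-33.3447,-15.1292) sweep=156.2605

bisector direction at 223.0913° = (-0.730267,-0.683162)
center distance |VC| = r/sin(θ/2) = 11.170243/sin(11.8697°) = 54.306853
C = V + |VC|·bis = (-42.4904,-8.7159)
T_A = V + ((C−V)·d_A)·d_A = V + 53.1456·d_A = (-48.2805,0.8365)
T_B = V + ((C−V)·d_B)·d_B = V + 53.1456·d_B = (-33.3447,-15.1292)
sweep = 180° − θ = 156.2605°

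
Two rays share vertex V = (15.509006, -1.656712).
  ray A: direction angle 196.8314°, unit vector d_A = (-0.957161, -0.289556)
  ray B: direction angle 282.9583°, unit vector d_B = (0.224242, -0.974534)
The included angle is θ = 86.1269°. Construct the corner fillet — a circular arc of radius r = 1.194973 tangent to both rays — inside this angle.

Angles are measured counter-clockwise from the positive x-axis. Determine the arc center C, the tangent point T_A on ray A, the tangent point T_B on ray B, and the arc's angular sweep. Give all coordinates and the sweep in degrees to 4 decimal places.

center=(14.6312,-3.1707) T_A=(14.2852,-2.0269) T_B=(15.7957,-2.9028) sweep=93.8731

bisector direction at 239.8949° = (-0.501588,-0.865106)
center distance |VC| = r/sin(θ/2) = 1.194973/sin(43.0635°) = 1.750087
C = V + |VC|·bis = (14.6312,-3.1707)
T_A = V + ((C−V)·d_A)·d_A = V + 1.2786·d_A = (14.2852,-2.0269)
T_B = V + ((C−V)·d_B)·d_B = V + 1.2786·d_B = (15.7957,-2.9028)
sweep = 180° − θ = 93.8731°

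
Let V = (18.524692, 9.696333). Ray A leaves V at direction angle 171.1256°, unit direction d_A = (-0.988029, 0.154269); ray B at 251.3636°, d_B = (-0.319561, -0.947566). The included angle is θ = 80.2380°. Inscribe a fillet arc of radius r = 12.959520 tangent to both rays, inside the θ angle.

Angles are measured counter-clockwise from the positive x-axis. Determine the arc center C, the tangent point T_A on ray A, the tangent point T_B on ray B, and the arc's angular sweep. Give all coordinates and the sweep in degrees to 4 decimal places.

center=(1.3300,-0.7355) T_A=(3.3292,12.0689) T_B=(13.6100,-4.8768) sweep=99.7620

bisector direction at 211.2446° = (-0.854961,-0.518693)
center distance |VC| = r/sin(θ/2) = 12.959520/sin(40.1190°) = 20.111697
C = V + |VC|·bis = (1.3300,-0.7355)
T_A = V + ((C−V)·d_A)·d_A = V + 15.3796·d_A = (3.3292,12.0689)
T_B = V + ((C−V)·d_B)·d_B = V + 15.3796·d_B = (13.6100,-4.8768)
sweep = 180° − θ = 99.7620°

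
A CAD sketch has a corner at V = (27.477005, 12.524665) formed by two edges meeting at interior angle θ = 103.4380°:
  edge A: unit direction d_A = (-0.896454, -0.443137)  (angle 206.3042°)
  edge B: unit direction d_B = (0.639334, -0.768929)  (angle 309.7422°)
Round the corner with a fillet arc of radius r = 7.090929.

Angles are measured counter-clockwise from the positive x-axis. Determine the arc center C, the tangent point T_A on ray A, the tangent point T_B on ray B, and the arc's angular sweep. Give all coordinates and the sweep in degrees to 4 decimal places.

center=(25.6025,3.6881) T_A=(22.4602,10.0448) T_B=(31.0549,8.2215) sweep=76.5620

bisector direction at 258.0232° = (-0.207516,-0.978232)
center distance |VC| = r/sin(θ/2) = 7.090929/sin(51.7190°) = 9.033239
C = V + |VC|·bis = (25.6025,3.6881)
T_A = V + ((C−V)·d_A)·d_A = V + 5.5963·d_A = (22.4602,10.0448)
T_B = V + ((C−V)·d_B)·d_B = V + 5.5963·d_B = (31.0549,8.2215)
sweep = 180° − θ = 76.5620°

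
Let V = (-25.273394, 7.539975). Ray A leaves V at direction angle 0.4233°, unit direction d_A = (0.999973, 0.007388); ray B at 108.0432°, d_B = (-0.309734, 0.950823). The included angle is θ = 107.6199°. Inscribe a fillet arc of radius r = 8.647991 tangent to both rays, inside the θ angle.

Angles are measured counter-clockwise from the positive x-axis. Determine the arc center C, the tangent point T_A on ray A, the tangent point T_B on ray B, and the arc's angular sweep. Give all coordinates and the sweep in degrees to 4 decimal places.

bisector direction at 54.2333° = (0.584487,0.811403)
center distance |VC| = r/sin(θ/2) = 8.647991/sin(53.8100°) = 10.715387
C = V + |VC|·bis = (-19.0104,16.2345)
T_A = V + ((C−V)·d_A)·d_A = V + 6.3271·d_A = (-18.9465,7.5867)
T_B = V + ((C−V)·d_B)·d_B = V + 6.3271·d_B = (-27.2331,13.5559)
sweep = 180° − θ = 72.3801°

center=(-19.0104,16.2345) T_A=(-18.9465,7.5867) T_B=(-27.2331,13.5559) sweep=72.3801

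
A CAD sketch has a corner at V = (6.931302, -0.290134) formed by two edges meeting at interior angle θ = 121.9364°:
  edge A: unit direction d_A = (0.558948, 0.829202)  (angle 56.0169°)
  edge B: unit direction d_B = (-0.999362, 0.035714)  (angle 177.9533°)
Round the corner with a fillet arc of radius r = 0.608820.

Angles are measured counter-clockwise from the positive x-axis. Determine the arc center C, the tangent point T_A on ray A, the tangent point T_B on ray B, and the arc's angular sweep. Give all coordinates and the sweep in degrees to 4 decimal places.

bisector direction at 116.9851° = (-0.453759,0.891125)
center distance |VC| = r/sin(θ/2) = 0.608820/sin(60.9682°) = 0.696311
C = V + |VC|·bis = (6.6153,0.3304)
T_A = V + ((C−V)·d_A)·d_A = V + 0.3379·d_A = (7.1202,-0.0099)
T_B = V + ((C−V)·d_B)·d_B = V + 0.3379·d_B = (6.5936,-0.2781)
sweep = 180° − θ = 58.0636°

center=(6.6153,0.3304) T_A=(7.1202,-0.0099) T_B=(6.5936,-0.2781) sweep=58.0636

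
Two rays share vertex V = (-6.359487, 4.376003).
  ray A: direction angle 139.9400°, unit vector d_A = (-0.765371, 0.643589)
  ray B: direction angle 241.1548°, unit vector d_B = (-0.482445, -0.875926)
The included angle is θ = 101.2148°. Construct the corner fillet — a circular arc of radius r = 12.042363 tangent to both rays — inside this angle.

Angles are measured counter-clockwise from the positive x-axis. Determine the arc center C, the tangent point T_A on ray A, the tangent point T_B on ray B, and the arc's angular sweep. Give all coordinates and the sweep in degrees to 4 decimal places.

bisector direction at 190.5474° = (-0.983104,-0.183049)
center distance |VC| = r/sin(θ/2) = 12.042363/sin(50.6074°) = 15.582454
C = V + |VC|·bis = (-21.6787,1.5237)
T_A = V + ((C−V)·d_A)·d_A = V + 9.8891·d_A = (-13.9283,10.7405)
T_B = V + ((C−V)·d_B)·d_B = V + 9.8891·d_B = (-11.1304,-4.2861)
sweep = 180° − θ = 78.7852°

center=(-21.6787,1.5237) T_A=(-13.9283,10.7405) T_B=(-11.1304,-4.2861) sweep=78.7852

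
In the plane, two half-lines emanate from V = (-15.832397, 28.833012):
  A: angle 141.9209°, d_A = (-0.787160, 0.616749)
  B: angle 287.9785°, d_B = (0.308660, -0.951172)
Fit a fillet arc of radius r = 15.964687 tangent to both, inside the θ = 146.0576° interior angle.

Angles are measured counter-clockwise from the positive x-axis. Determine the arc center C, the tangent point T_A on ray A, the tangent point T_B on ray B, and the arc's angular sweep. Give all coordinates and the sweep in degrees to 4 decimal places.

bisector direction at 214.9497° = (-0.819655,-0.572857)
center distance |VC| = r/sin(θ/2) = 15.964687/sin(73.0288°) = 16.691579
C = V + |VC|·bis = (-29.5137,19.2711)
T_A = V + ((C−V)·d_A)·d_A = V + 4.8721·d_A = (-19.6675,31.8379)
T_B = V + ((C−V)·d_B)·d_B = V + 4.8721·d_B = (-14.3286,24.1988)
sweep = 180° − θ = 33.9424°

center=(-29.5137,19.2711) T_A=(-19.6675,31.8379) T_B=(-14.3286,24.1988) sweep=33.9424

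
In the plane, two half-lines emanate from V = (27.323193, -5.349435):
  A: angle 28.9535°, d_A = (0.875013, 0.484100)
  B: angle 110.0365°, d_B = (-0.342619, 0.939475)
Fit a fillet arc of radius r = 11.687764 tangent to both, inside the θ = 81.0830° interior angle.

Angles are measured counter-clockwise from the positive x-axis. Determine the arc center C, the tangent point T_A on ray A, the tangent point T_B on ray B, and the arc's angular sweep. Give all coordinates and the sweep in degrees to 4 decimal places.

center=(33.6218,11.4925) T_A=(39.2799,1.2656) T_B=(22.6415,7.4881) sweep=98.9170

bisector direction at 69.4950° = (0.350289,0.936642)
center distance |VC| = r/sin(θ/2) = 11.687764/sin(40.5415°) = 17.981213
C = V + |VC|·bis = (33.6218,11.4925)
T_A = V + ((C−V)·d_A)·d_A = V + 13.6646·d_A = (39.2799,1.2656)
T_B = V + ((C−V)·d_B)·d_B = V + 13.6646·d_B = (22.6415,7.4881)
sweep = 180° − θ = 98.9170°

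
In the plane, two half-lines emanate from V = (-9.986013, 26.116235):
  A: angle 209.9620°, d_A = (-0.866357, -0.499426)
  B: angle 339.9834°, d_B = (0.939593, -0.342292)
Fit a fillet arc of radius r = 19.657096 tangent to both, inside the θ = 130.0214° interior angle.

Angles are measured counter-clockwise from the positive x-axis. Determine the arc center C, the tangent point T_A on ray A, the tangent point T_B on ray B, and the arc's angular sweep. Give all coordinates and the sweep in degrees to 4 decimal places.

center=(-8.1061,4.5105) T_A=(-17.9234,21.5406) T_B=(-1.3777,22.9802) sweep=49.9786

bisector direction at 274.9727° = (0.086681,-0.996236)
center distance |VC| = r/sin(θ/2) = 19.657096/sin(65.0107°) = 21.687317
C = V + |VC|·bis = (-8.1061,4.5105)
T_A = V + ((C−V)·d_A)·d_A = V + 9.1618·d_A = (-17.9234,21.5406)
T_B = V + ((C−V)·d_B)·d_B = V + 9.1618·d_B = (-1.3777,22.9802)
sweep = 180° − θ = 49.9786°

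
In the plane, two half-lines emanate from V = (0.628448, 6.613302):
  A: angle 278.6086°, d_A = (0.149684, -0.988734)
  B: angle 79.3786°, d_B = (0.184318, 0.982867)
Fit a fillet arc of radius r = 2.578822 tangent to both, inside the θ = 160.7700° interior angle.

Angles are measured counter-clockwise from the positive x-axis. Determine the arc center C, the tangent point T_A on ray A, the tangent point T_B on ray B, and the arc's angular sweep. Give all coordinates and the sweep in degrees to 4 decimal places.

bisector direction at 358.9936° = (0.999846,-0.017564)
center distance |VC| = r/sin(θ/2) = 2.578822/sin(80.3850°) = 2.615565
C = V + |VC|·bis = (3.2436,6.5674)
T_A = V + ((C−V)·d_A)·d_A = V + 0.4369·d_A = (0.6938,6.1814)
T_B = V + ((C−V)·d_B)·d_B = V + 0.4369·d_B = (0.7090,7.0427)
sweep = 180° − θ = 19.2300°

center=(3.2436,6.5674) T_A=(0.6938,6.1814) T_B=(0.7090,7.0427) sweep=19.2300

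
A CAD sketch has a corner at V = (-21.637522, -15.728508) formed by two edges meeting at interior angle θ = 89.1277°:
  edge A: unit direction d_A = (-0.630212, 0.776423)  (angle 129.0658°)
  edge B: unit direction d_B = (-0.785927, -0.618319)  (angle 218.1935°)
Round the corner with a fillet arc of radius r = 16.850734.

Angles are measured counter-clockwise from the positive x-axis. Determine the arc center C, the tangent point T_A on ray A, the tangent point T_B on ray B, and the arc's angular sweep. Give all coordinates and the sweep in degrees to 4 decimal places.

center=(-45.5033,-13.0640) T_A=(-32.4200,-2.4445) T_B=(-35.0841,-26.3075) sweep=90.8723

bisector direction at 173.6296° = (-0.993825,0.110955)
center distance |VC| = r/sin(θ/2) = 16.850734/sin(44.5639°) = 24.014031
C = V + |VC|·bis = (-45.5033,-13.0640)
T_A = V + ((C−V)·d_A)·d_A = V + 17.1093·d_A = (-32.4200,-2.4445)
T_B = V + ((C−V)·d_B)·d_B = V + 17.1093·d_B = (-35.0841,-26.3075)
sweep = 180° − θ = 90.8723°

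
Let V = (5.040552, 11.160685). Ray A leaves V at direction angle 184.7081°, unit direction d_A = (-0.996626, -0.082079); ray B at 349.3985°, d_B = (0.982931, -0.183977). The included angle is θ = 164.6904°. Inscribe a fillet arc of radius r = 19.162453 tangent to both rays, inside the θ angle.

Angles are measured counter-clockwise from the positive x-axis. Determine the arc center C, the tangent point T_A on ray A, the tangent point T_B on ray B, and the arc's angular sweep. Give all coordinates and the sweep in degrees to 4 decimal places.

bisector direction at 267.0533° = (-0.051407,-0.998678)
center distance |VC| = r/sin(θ/2) = 19.162453/sin(82.3452°) = 19.334753
C = V + |VC|·bis = (4.0466,-8.1485)
T_A = V + ((C−V)·d_A)·d_A = V + 2.5755·d_A = (2.4738,10.9493)
T_B = V + ((C−V)·d_B)·d_B = V + 2.5755·d_B = (7.5721,10.6869)
sweep = 180° − θ = 15.3096°

center=(4.0466,-8.1485) T_A=(2.4738,10.9493) T_B=(7.5721,10.6869) sweep=15.3096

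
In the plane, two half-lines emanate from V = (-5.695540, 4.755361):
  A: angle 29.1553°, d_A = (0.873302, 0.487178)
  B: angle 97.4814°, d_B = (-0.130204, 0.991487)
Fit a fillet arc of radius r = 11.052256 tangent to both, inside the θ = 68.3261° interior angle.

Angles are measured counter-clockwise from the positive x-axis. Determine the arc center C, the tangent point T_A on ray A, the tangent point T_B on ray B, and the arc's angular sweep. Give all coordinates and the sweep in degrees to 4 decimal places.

center=(3.1422,22.3413) T_A=(8.5266,12.6893) T_B=(-7.8160,20.9022) sweep=111.6739

bisector direction at 63.3183° = (0.449033,0.893515)
center distance |VC| = r/sin(θ/2) = 11.052256/sin(34.1630°) = 19.681700
C = V + |VC|·bis = (3.1422,22.3413)
T_A = V + ((C−V)·d_A)·d_A = V + 16.2855·d_A = (8.5266,12.6893)
T_B = V + ((C−V)·d_B)·d_B = V + 16.2855·d_B = (-7.8160,20.9022)
sweep = 180° − θ = 111.6739°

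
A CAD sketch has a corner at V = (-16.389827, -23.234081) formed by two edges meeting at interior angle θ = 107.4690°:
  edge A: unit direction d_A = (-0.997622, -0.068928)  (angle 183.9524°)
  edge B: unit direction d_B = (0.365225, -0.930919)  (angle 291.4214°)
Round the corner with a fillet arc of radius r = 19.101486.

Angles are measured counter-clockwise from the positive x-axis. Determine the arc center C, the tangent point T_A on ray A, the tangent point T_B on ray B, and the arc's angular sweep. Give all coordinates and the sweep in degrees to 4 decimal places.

center=(-29.0536,-43.2561) T_A=(-30.3702,-24.2000) T_B=(-11.2717,-36.2797) sweep=72.5310

bisector direction at 237.6869° = (-0.534546,-0.845140)
center distance |VC| = r/sin(θ/2) = 19.101486/sin(53.7345°) = 23.690749
C = V + |VC|·bis = (-29.0536,-43.2561)
T_A = V + ((C−V)·d_A)·d_A = V + 14.0137·d_A = (-30.3702,-24.2000)
T_B = V + ((C−V)·d_B)·d_B = V + 14.0137·d_B = (-11.2717,-36.2797)
sweep = 180° − θ = 72.5310°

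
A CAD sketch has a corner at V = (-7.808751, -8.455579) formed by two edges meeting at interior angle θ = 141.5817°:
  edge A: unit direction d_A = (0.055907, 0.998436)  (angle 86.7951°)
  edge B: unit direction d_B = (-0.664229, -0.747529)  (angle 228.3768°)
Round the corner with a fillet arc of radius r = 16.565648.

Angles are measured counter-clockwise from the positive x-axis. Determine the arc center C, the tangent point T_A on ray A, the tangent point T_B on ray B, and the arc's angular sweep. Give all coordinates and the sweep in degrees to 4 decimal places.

bisector direction at 157.5860° = (-0.924453,0.381297)
center distance |VC| = r/sin(θ/2) = 16.565648/sin(70.7909°) = 17.542338
C = V + |VC|·bis = (-24.0258,-1.7667)
T_A = V + ((C−V)·d_A)·d_A = V + 5.7717·d_A = (-7.4861,-2.6929)
T_B = V + ((C−V)·d_B)·d_B = V + 5.7717·d_B = (-11.6425,-12.7701)
sweep = 180° − θ = 38.4183°

center=(-24.0258,-1.7667) T_A=(-7.4861,-2.6929) T_B=(-11.6425,-12.7701) sweep=38.4183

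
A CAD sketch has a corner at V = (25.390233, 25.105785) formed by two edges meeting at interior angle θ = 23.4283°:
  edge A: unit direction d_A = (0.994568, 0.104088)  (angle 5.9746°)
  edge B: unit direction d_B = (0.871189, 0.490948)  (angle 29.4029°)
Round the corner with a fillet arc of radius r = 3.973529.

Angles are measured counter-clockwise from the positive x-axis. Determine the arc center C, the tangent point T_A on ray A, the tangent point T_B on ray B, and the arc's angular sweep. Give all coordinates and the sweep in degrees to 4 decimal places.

center=(44.0362,31.0524) T_A=(44.4497,27.1005) T_B=(42.0854,34.5141) sweep=156.5717

bisector direction at 17.6887° = (0.952721,0.303846)
center distance |VC| = r/sin(θ/2) = 3.973529/sin(11.7142°) = 19.571227
C = V + |VC|·bis = (44.0362,31.0524)
T_A = V + ((C−V)·d_A)·d_A = V + 19.1636·d_A = (44.4497,27.1005)
T_B = V + ((C−V)·d_B)·d_B = V + 19.1636·d_B = (42.0854,34.5141)
sweep = 180° − θ = 156.5717°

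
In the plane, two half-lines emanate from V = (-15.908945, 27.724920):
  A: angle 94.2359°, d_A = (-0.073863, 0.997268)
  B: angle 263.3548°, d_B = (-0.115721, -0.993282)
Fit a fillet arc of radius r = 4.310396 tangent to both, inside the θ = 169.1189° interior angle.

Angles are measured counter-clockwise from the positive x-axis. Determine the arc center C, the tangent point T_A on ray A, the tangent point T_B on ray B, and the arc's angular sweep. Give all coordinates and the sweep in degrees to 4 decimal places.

bisector direction at 178.7954° = (-0.999779,0.021024)
center distance |VC| = r/sin(θ/2) = 4.310396/sin(84.5594°) = 4.329902
C = V + |VC|·bis = (-20.2379,27.8159)
T_A = V + ((C−V)·d_A)·d_A = V + 0.4105·d_A = (-15.9393,28.1343)
T_B = V + ((C−V)·d_B)·d_B = V + 0.4105·d_B = (-15.9565,27.3171)
sweep = 180° − θ = 10.8811°

center=(-20.2379,27.8159) T_A=(-15.9393,28.1343) T_B=(-15.9565,27.3171) sweep=10.8811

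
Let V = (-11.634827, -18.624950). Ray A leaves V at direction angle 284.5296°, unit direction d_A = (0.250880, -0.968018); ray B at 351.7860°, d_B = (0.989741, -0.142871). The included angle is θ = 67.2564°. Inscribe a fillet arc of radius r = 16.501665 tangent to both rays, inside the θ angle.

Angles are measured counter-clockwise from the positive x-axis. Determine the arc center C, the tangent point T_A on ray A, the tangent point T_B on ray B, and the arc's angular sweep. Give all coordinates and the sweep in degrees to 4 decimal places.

bisector direction at 318.1578° = (0.744985,-0.667081)
center distance |VC| = r/sin(θ/2) = 16.501665/sin(33.6282°) = 29.797079
C = V + |VC|·bis = (10.5635,-38.5020)
T_A = V + ((C−V)·d_A)·d_A = V + 24.8105·d_A = (-5.4104,-42.6420)
T_B = V + ((C−V)·d_B)·d_B = V + 24.8105·d_B = (12.9212,-22.1696)
sweep = 180° − θ = 112.7436°

center=(10.5635,-38.5020) T_A=(-5.4104,-42.6420) T_B=(12.9212,-22.1696) sweep=112.7436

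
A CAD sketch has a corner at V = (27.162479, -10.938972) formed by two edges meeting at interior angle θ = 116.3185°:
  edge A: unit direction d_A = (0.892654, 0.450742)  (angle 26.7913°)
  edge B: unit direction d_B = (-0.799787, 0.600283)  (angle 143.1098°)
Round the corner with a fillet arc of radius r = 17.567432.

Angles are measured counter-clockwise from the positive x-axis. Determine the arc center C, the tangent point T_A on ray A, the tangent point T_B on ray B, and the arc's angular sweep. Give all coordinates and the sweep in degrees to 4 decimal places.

bisector direction at 84.9506° = (0.088015,0.996119)
center distance |VC| = r/sin(θ/2) = 17.567432/sin(58.1593°) = 20.679301
C = V + |VC|·bis = (28.9826,9.6601)
T_A = V + ((C−V)·d_A)·d_A = V + 10.9096·d_A = (36.9010,-6.0216)
T_B = V + ((C−V)·d_B)·d_B = V + 10.9096·d_B = (18.4371,-4.3901)
sweep = 180° − θ = 63.6815°

center=(28.9826,9.6601) T_A=(36.9010,-6.0216) T_B=(18.4371,-4.3901) sweep=63.6815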